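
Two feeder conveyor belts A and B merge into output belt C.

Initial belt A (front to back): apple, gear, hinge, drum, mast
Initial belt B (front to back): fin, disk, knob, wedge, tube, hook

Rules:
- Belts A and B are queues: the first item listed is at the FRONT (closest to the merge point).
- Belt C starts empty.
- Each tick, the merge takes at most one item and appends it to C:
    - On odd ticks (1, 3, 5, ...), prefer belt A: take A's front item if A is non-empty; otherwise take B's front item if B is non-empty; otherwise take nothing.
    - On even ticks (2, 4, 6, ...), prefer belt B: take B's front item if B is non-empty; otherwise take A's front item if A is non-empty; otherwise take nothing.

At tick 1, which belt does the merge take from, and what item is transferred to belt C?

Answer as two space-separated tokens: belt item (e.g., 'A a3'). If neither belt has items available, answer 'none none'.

Tick 1: prefer A, take apple from A; A=[gear,hinge,drum,mast] B=[fin,disk,knob,wedge,tube,hook] C=[apple]

Answer: A apple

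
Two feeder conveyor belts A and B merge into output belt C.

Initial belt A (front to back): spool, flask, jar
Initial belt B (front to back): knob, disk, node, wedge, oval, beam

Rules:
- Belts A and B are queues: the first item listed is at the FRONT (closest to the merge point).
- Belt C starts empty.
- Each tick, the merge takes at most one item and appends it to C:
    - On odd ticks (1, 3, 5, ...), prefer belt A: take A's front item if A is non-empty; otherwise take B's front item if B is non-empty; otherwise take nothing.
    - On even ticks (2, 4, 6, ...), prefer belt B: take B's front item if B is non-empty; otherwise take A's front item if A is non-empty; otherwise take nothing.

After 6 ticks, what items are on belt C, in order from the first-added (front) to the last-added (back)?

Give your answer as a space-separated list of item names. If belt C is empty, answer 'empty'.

Answer: spool knob flask disk jar node

Derivation:
Tick 1: prefer A, take spool from A; A=[flask,jar] B=[knob,disk,node,wedge,oval,beam] C=[spool]
Tick 2: prefer B, take knob from B; A=[flask,jar] B=[disk,node,wedge,oval,beam] C=[spool,knob]
Tick 3: prefer A, take flask from A; A=[jar] B=[disk,node,wedge,oval,beam] C=[spool,knob,flask]
Tick 4: prefer B, take disk from B; A=[jar] B=[node,wedge,oval,beam] C=[spool,knob,flask,disk]
Tick 5: prefer A, take jar from A; A=[-] B=[node,wedge,oval,beam] C=[spool,knob,flask,disk,jar]
Tick 6: prefer B, take node from B; A=[-] B=[wedge,oval,beam] C=[spool,knob,flask,disk,jar,node]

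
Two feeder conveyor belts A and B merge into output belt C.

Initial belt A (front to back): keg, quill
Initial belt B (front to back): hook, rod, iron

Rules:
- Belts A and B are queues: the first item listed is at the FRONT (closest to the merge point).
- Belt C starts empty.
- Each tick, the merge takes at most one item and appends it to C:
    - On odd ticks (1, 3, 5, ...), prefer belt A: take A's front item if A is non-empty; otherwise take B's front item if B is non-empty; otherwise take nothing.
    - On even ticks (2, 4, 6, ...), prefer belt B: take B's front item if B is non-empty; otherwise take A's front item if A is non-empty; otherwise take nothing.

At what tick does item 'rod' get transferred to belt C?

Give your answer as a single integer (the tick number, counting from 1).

Tick 1: prefer A, take keg from A; A=[quill] B=[hook,rod,iron] C=[keg]
Tick 2: prefer B, take hook from B; A=[quill] B=[rod,iron] C=[keg,hook]
Tick 3: prefer A, take quill from A; A=[-] B=[rod,iron] C=[keg,hook,quill]
Tick 4: prefer B, take rod from B; A=[-] B=[iron] C=[keg,hook,quill,rod]

Answer: 4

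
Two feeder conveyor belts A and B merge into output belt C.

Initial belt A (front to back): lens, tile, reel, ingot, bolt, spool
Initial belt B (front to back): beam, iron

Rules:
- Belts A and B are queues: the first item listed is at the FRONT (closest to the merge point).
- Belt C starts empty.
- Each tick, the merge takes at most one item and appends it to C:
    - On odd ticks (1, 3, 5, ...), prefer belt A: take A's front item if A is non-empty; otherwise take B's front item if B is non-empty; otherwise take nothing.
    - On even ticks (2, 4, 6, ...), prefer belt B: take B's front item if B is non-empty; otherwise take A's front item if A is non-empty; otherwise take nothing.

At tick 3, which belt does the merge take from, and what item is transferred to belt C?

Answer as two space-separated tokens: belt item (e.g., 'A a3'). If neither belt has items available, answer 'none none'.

Answer: A tile

Derivation:
Tick 1: prefer A, take lens from A; A=[tile,reel,ingot,bolt,spool] B=[beam,iron] C=[lens]
Tick 2: prefer B, take beam from B; A=[tile,reel,ingot,bolt,spool] B=[iron] C=[lens,beam]
Tick 3: prefer A, take tile from A; A=[reel,ingot,bolt,spool] B=[iron] C=[lens,beam,tile]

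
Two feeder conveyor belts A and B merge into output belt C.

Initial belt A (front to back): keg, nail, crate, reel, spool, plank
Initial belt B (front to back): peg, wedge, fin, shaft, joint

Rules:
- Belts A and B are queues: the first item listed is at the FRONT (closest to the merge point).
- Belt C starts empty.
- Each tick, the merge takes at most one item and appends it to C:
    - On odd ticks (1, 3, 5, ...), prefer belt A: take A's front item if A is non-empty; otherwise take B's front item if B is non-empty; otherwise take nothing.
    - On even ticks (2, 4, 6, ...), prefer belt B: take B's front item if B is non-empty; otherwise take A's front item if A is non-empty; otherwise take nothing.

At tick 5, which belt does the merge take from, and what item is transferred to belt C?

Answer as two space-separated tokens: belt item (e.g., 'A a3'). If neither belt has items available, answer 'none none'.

Answer: A crate

Derivation:
Tick 1: prefer A, take keg from A; A=[nail,crate,reel,spool,plank] B=[peg,wedge,fin,shaft,joint] C=[keg]
Tick 2: prefer B, take peg from B; A=[nail,crate,reel,spool,plank] B=[wedge,fin,shaft,joint] C=[keg,peg]
Tick 3: prefer A, take nail from A; A=[crate,reel,spool,plank] B=[wedge,fin,shaft,joint] C=[keg,peg,nail]
Tick 4: prefer B, take wedge from B; A=[crate,reel,spool,plank] B=[fin,shaft,joint] C=[keg,peg,nail,wedge]
Tick 5: prefer A, take crate from A; A=[reel,spool,plank] B=[fin,shaft,joint] C=[keg,peg,nail,wedge,crate]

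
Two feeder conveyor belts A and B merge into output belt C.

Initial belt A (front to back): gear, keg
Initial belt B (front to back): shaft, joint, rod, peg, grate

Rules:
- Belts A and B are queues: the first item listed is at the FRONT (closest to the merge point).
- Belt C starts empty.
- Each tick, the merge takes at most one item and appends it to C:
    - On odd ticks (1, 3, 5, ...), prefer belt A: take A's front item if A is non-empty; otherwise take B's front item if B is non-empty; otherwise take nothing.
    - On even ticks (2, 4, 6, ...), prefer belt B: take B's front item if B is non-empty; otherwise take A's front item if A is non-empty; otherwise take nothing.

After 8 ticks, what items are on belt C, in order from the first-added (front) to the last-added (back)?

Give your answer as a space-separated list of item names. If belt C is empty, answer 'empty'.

Tick 1: prefer A, take gear from A; A=[keg] B=[shaft,joint,rod,peg,grate] C=[gear]
Tick 2: prefer B, take shaft from B; A=[keg] B=[joint,rod,peg,grate] C=[gear,shaft]
Tick 3: prefer A, take keg from A; A=[-] B=[joint,rod,peg,grate] C=[gear,shaft,keg]
Tick 4: prefer B, take joint from B; A=[-] B=[rod,peg,grate] C=[gear,shaft,keg,joint]
Tick 5: prefer A, take rod from B; A=[-] B=[peg,grate] C=[gear,shaft,keg,joint,rod]
Tick 6: prefer B, take peg from B; A=[-] B=[grate] C=[gear,shaft,keg,joint,rod,peg]
Tick 7: prefer A, take grate from B; A=[-] B=[-] C=[gear,shaft,keg,joint,rod,peg,grate]
Tick 8: prefer B, both empty, nothing taken; A=[-] B=[-] C=[gear,shaft,keg,joint,rod,peg,grate]

Answer: gear shaft keg joint rod peg grate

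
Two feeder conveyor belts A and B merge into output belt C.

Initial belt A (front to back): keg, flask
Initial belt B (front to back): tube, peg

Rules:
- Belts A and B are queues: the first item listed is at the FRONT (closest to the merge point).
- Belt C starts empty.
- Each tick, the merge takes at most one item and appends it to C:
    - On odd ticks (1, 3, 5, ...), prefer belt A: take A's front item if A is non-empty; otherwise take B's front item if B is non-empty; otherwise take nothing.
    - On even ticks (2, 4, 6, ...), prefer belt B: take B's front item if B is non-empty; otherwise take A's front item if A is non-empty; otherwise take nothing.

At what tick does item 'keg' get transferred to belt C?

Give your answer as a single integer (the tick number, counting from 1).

Tick 1: prefer A, take keg from A; A=[flask] B=[tube,peg] C=[keg]

Answer: 1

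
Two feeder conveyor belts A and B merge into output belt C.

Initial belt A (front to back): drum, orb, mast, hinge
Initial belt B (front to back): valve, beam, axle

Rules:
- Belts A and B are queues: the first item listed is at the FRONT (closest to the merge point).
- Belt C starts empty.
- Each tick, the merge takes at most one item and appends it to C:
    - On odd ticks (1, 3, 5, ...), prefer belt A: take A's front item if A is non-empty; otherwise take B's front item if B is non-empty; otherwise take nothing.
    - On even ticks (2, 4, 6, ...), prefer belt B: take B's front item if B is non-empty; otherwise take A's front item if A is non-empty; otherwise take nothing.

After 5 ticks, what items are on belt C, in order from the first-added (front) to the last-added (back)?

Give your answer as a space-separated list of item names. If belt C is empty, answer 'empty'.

Tick 1: prefer A, take drum from A; A=[orb,mast,hinge] B=[valve,beam,axle] C=[drum]
Tick 2: prefer B, take valve from B; A=[orb,mast,hinge] B=[beam,axle] C=[drum,valve]
Tick 3: prefer A, take orb from A; A=[mast,hinge] B=[beam,axle] C=[drum,valve,orb]
Tick 4: prefer B, take beam from B; A=[mast,hinge] B=[axle] C=[drum,valve,orb,beam]
Tick 5: prefer A, take mast from A; A=[hinge] B=[axle] C=[drum,valve,orb,beam,mast]

Answer: drum valve orb beam mast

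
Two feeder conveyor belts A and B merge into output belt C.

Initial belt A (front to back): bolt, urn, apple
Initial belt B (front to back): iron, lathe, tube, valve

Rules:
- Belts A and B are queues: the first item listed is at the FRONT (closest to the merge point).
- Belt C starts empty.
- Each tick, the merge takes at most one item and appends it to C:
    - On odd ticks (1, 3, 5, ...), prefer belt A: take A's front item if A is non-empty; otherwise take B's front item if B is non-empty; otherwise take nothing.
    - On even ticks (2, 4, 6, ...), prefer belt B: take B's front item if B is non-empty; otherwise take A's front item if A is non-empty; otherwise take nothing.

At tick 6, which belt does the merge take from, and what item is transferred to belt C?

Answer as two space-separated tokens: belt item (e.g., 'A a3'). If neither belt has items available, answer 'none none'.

Answer: B tube

Derivation:
Tick 1: prefer A, take bolt from A; A=[urn,apple] B=[iron,lathe,tube,valve] C=[bolt]
Tick 2: prefer B, take iron from B; A=[urn,apple] B=[lathe,tube,valve] C=[bolt,iron]
Tick 3: prefer A, take urn from A; A=[apple] B=[lathe,tube,valve] C=[bolt,iron,urn]
Tick 4: prefer B, take lathe from B; A=[apple] B=[tube,valve] C=[bolt,iron,urn,lathe]
Tick 5: prefer A, take apple from A; A=[-] B=[tube,valve] C=[bolt,iron,urn,lathe,apple]
Tick 6: prefer B, take tube from B; A=[-] B=[valve] C=[bolt,iron,urn,lathe,apple,tube]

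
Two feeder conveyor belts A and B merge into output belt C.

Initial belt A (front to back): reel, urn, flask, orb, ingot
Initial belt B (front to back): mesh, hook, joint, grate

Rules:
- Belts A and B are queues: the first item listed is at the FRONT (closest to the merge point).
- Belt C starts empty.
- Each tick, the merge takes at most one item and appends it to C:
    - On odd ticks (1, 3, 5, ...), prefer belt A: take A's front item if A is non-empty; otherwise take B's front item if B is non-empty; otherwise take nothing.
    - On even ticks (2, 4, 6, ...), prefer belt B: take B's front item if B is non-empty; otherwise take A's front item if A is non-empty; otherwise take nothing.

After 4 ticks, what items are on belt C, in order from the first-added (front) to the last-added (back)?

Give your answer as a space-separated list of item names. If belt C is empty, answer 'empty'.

Answer: reel mesh urn hook

Derivation:
Tick 1: prefer A, take reel from A; A=[urn,flask,orb,ingot] B=[mesh,hook,joint,grate] C=[reel]
Tick 2: prefer B, take mesh from B; A=[urn,flask,orb,ingot] B=[hook,joint,grate] C=[reel,mesh]
Tick 3: prefer A, take urn from A; A=[flask,orb,ingot] B=[hook,joint,grate] C=[reel,mesh,urn]
Tick 4: prefer B, take hook from B; A=[flask,orb,ingot] B=[joint,grate] C=[reel,mesh,urn,hook]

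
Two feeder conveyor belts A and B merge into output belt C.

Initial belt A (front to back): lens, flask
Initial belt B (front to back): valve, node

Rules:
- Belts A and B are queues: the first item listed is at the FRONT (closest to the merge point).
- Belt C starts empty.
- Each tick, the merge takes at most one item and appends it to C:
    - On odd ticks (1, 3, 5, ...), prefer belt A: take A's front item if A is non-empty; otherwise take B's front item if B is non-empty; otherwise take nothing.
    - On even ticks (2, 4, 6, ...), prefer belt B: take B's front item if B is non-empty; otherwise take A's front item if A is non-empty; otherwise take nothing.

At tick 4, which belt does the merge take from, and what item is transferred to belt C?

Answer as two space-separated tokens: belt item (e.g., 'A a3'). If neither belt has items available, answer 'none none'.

Answer: B node

Derivation:
Tick 1: prefer A, take lens from A; A=[flask] B=[valve,node] C=[lens]
Tick 2: prefer B, take valve from B; A=[flask] B=[node] C=[lens,valve]
Tick 3: prefer A, take flask from A; A=[-] B=[node] C=[lens,valve,flask]
Tick 4: prefer B, take node from B; A=[-] B=[-] C=[lens,valve,flask,node]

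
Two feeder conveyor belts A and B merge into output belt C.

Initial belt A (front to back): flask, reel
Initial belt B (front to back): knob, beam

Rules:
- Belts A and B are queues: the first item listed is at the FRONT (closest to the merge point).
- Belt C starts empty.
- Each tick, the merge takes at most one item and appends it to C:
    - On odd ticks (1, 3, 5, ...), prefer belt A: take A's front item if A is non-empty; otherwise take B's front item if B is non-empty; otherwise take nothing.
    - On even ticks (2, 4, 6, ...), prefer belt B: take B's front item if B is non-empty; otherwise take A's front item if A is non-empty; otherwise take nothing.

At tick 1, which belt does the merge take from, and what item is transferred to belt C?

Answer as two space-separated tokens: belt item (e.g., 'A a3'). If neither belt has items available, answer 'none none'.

Answer: A flask

Derivation:
Tick 1: prefer A, take flask from A; A=[reel] B=[knob,beam] C=[flask]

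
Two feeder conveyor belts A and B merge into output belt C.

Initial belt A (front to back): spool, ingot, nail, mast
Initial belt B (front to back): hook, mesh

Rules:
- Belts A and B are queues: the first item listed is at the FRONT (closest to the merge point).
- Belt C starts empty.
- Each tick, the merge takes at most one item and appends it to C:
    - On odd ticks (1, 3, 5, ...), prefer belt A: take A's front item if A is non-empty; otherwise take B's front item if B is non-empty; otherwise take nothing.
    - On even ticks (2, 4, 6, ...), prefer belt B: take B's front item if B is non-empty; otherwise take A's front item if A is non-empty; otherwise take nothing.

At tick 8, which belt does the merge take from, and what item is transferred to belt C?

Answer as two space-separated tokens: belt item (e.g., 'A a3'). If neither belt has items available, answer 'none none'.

Tick 1: prefer A, take spool from A; A=[ingot,nail,mast] B=[hook,mesh] C=[spool]
Tick 2: prefer B, take hook from B; A=[ingot,nail,mast] B=[mesh] C=[spool,hook]
Tick 3: prefer A, take ingot from A; A=[nail,mast] B=[mesh] C=[spool,hook,ingot]
Tick 4: prefer B, take mesh from B; A=[nail,mast] B=[-] C=[spool,hook,ingot,mesh]
Tick 5: prefer A, take nail from A; A=[mast] B=[-] C=[spool,hook,ingot,mesh,nail]
Tick 6: prefer B, take mast from A; A=[-] B=[-] C=[spool,hook,ingot,mesh,nail,mast]
Tick 7: prefer A, both empty, nothing taken; A=[-] B=[-] C=[spool,hook,ingot,mesh,nail,mast]
Tick 8: prefer B, both empty, nothing taken; A=[-] B=[-] C=[spool,hook,ingot,mesh,nail,mast]

Answer: none none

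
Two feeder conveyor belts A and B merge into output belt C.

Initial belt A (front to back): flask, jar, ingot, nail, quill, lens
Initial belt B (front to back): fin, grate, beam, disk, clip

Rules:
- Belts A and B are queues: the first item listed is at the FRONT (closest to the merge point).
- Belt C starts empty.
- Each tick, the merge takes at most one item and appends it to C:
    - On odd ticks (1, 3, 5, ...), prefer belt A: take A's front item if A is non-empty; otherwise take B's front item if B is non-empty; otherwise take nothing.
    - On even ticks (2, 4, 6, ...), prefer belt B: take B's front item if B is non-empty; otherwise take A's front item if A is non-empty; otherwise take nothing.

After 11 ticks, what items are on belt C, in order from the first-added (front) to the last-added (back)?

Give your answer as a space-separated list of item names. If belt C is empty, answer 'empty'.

Answer: flask fin jar grate ingot beam nail disk quill clip lens

Derivation:
Tick 1: prefer A, take flask from A; A=[jar,ingot,nail,quill,lens] B=[fin,grate,beam,disk,clip] C=[flask]
Tick 2: prefer B, take fin from B; A=[jar,ingot,nail,quill,lens] B=[grate,beam,disk,clip] C=[flask,fin]
Tick 3: prefer A, take jar from A; A=[ingot,nail,quill,lens] B=[grate,beam,disk,clip] C=[flask,fin,jar]
Tick 4: prefer B, take grate from B; A=[ingot,nail,quill,lens] B=[beam,disk,clip] C=[flask,fin,jar,grate]
Tick 5: prefer A, take ingot from A; A=[nail,quill,lens] B=[beam,disk,clip] C=[flask,fin,jar,grate,ingot]
Tick 6: prefer B, take beam from B; A=[nail,quill,lens] B=[disk,clip] C=[flask,fin,jar,grate,ingot,beam]
Tick 7: prefer A, take nail from A; A=[quill,lens] B=[disk,clip] C=[flask,fin,jar,grate,ingot,beam,nail]
Tick 8: prefer B, take disk from B; A=[quill,lens] B=[clip] C=[flask,fin,jar,grate,ingot,beam,nail,disk]
Tick 9: prefer A, take quill from A; A=[lens] B=[clip] C=[flask,fin,jar,grate,ingot,beam,nail,disk,quill]
Tick 10: prefer B, take clip from B; A=[lens] B=[-] C=[flask,fin,jar,grate,ingot,beam,nail,disk,quill,clip]
Tick 11: prefer A, take lens from A; A=[-] B=[-] C=[flask,fin,jar,grate,ingot,beam,nail,disk,quill,clip,lens]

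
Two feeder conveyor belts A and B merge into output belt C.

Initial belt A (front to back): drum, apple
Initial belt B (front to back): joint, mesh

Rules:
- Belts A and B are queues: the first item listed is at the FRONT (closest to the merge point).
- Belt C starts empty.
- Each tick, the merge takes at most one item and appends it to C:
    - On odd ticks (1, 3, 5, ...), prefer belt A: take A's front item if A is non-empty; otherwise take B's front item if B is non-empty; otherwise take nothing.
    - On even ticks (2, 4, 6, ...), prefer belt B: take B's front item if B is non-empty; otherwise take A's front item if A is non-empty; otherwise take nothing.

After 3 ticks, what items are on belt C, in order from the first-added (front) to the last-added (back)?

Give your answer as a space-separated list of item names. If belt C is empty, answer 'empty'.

Tick 1: prefer A, take drum from A; A=[apple] B=[joint,mesh] C=[drum]
Tick 2: prefer B, take joint from B; A=[apple] B=[mesh] C=[drum,joint]
Tick 3: prefer A, take apple from A; A=[-] B=[mesh] C=[drum,joint,apple]

Answer: drum joint apple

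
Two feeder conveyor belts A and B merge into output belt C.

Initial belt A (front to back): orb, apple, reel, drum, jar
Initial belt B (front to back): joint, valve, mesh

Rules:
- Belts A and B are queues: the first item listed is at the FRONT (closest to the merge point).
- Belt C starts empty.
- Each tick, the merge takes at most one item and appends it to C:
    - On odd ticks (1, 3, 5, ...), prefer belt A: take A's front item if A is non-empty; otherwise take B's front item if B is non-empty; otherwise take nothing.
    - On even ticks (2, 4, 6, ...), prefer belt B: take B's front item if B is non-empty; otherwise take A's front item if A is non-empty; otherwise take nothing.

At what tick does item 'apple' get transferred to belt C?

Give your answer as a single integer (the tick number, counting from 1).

Answer: 3

Derivation:
Tick 1: prefer A, take orb from A; A=[apple,reel,drum,jar] B=[joint,valve,mesh] C=[orb]
Tick 2: prefer B, take joint from B; A=[apple,reel,drum,jar] B=[valve,mesh] C=[orb,joint]
Tick 3: prefer A, take apple from A; A=[reel,drum,jar] B=[valve,mesh] C=[orb,joint,apple]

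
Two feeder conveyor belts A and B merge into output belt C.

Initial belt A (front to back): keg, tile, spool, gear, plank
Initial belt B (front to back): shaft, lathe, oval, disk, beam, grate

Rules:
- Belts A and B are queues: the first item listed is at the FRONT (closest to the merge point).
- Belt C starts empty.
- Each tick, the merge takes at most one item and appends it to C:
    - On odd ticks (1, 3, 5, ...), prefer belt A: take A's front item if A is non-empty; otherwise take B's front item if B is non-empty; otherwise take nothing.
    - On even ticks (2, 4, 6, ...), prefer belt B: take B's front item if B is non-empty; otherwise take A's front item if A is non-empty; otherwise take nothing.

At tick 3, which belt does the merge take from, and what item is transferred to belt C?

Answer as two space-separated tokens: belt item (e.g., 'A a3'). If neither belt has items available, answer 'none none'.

Tick 1: prefer A, take keg from A; A=[tile,spool,gear,plank] B=[shaft,lathe,oval,disk,beam,grate] C=[keg]
Tick 2: prefer B, take shaft from B; A=[tile,spool,gear,plank] B=[lathe,oval,disk,beam,grate] C=[keg,shaft]
Tick 3: prefer A, take tile from A; A=[spool,gear,plank] B=[lathe,oval,disk,beam,grate] C=[keg,shaft,tile]

Answer: A tile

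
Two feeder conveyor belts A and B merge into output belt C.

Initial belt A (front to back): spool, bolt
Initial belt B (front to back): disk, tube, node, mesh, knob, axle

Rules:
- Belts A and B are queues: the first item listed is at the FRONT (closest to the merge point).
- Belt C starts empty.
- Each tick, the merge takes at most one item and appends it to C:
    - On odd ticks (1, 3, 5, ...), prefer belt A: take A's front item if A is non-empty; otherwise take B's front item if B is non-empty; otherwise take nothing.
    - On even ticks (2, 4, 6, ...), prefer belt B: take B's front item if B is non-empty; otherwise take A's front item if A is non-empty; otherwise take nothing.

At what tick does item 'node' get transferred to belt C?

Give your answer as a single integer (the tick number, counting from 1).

Answer: 5

Derivation:
Tick 1: prefer A, take spool from A; A=[bolt] B=[disk,tube,node,mesh,knob,axle] C=[spool]
Tick 2: prefer B, take disk from B; A=[bolt] B=[tube,node,mesh,knob,axle] C=[spool,disk]
Tick 3: prefer A, take bolt from A; A=[-] B=[tube,node,mesh,knob,axle] C=[spool,disk,bolt]
Tick 4: prefer B, take tube from B; A=[-] B=[node,mesh,knob,axle] C=[spool,disk,bolt,tube]
Tick 5: prefer A, take node from B; A=[-] B=[mesh,knob,axle] C=[spool,disk,bolt,tube,node]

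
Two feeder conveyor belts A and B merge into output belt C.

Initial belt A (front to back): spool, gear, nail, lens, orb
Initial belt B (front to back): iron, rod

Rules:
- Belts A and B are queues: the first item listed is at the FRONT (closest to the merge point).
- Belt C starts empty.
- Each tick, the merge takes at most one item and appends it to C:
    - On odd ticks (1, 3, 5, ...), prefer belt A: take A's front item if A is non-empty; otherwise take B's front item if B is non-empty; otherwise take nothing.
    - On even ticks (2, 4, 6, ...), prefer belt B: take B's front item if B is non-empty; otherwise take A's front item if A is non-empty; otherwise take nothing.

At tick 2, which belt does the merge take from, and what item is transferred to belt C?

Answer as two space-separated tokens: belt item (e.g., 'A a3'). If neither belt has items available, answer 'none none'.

Tick 1: prefer A, take spool from A; A=[gear,nail,lens,orb] B=[iron,rod] C=[spool]
Tick 2: prefer B, take iron from B; A=[gear,nail,lens,orb] B=[rod] C=[spool,iron]

Answer: B iron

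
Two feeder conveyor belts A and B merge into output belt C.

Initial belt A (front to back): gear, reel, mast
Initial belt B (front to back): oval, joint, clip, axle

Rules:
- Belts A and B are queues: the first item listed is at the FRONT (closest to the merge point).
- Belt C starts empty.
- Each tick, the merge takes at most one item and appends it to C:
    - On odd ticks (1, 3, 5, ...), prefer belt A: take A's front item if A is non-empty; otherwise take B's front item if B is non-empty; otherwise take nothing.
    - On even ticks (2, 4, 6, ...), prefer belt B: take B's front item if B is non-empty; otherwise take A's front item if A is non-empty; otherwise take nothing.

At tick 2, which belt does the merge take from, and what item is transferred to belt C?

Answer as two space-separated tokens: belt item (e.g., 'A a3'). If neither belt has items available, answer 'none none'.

Tick 1: prefer A, take gear from A; A=[reel,mast] B=[oval,joint,clip,axle] C=[gear]
Tick 2: prefer B, take oval from B; A=[reel,mast] B=[joint,clip,axle] C=[gear,oval]

Answer: B oval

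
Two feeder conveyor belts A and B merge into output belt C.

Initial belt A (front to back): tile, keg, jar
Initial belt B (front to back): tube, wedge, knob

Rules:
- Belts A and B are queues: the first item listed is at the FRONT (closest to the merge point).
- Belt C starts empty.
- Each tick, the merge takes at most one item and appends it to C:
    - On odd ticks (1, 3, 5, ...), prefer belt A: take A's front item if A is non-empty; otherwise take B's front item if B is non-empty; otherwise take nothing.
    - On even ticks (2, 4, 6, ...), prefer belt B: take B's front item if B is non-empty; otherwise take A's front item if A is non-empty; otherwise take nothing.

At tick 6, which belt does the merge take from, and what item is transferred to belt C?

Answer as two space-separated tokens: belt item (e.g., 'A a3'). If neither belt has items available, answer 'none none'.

Tick 1: prefer A, take tile from A; A=[keg,jar] B=[tube,wedge,knob] C=[tile]
Tick 2: prefer B, take tube from B; A=[keg,jar] B=[wedge,knob] C=[tile,tube]
Tick 3: prefer A, take keg from A; A=[jar] B=[wedge,knob] C=[tile,tube,keg]
Tick 4: prefer B, take wedge from B; A=[jar] B=[knob] C=[tile,tube,keg,wedge]
Tick 5: prefer A, take jar from A; A=[-] B=[knob] C=[tile,tube,keg,wedge,jar]
Tick 6: prefer B, take knob from B; A=[-] B=[-] C=[tile,tube,keg,wedge,jar,knob]

Answer: B knob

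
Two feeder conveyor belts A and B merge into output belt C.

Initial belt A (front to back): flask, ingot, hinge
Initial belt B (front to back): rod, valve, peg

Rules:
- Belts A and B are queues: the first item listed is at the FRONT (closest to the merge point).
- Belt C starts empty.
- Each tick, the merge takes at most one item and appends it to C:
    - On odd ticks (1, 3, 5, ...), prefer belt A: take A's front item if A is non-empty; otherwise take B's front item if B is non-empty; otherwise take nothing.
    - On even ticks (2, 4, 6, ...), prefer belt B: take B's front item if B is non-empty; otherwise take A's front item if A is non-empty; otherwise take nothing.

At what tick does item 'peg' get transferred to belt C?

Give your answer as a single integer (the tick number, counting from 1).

Tick 1: prefer A, take flask from A; A=[ingot,hinge] B=[rod,valve,peg] C=[flask]
Tick 2: prefer B, take rod from B; A=[ingot,hinge] B=[valve,peg] C=[flask,rod]
Tick 3: prefer A, take ingot from A; A=[hinge] B=[valve,peg] C=[flask,rod,ingot]
Tick 4: prefer B, take valve from B; A=[hinge] B=[peg] C=[flask,rod,ingot,valve]
Tick 5: prefer A, take hinge from A; A=[-] B=[peg] C=[flask,rod,ingot,valve,hinge]
Tick 6: prefer B, take peg from B; A=[-] B=[-] C=[flask,rod,ingot,valve,hinge,peg]

Answer: 6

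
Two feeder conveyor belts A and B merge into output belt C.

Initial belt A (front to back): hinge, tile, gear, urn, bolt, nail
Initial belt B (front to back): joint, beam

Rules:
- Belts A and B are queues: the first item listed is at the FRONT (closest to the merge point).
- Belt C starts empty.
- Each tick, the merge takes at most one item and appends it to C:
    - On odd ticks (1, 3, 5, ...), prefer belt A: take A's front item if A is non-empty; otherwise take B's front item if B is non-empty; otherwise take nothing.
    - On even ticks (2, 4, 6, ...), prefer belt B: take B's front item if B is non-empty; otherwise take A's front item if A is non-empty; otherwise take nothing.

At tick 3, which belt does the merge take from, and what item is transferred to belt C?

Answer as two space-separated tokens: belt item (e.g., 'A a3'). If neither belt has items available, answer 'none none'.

Answer: A tile

Derivation:
Tick 1: prefer A, take hinge from A; A=[tile,gear,urn,bolt,nail] B=[joint,beam] C=[hinge]
Tick 2: prefer B, take joint from B; A=[tile,gear,urn,bolt,nail] B=[beam] C=[hinge,joint]
Tick 3: prefer A, take tile from A; A=[gear,urn,bolt,nail] B=[beam] C=[hinge,joint,tile]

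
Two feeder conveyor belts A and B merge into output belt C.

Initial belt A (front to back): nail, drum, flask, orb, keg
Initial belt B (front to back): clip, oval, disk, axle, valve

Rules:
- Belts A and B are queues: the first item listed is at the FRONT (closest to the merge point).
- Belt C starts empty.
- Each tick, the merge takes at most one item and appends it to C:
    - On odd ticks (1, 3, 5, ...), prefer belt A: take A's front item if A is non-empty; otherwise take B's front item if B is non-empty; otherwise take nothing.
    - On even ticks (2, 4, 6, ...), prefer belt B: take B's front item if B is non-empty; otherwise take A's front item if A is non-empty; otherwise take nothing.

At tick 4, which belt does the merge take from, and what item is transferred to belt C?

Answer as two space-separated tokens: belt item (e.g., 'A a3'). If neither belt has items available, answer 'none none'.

Tick 1: prefer A, take nail from A; A=[drum,flask,orb,keg] B=[clip,oval,disk,axle,valve] C=[nail]
Tick 2: prefer B, take clip from B; A=[drum,flask,orb,keg] B=[oval,disk,axle,valve] C=[nail,clip]
Tick 3: prefer A, take drum from A; A=[flask,orb,keg] B=[oval,disk,axle,valve] C=[nail,clip,drum]
Tick 4: prefer B, take oval from B; A=[flask,orb,keg] B=[disk,axle,valve] C=[nail,clip,drum,oval]

Answer: B oval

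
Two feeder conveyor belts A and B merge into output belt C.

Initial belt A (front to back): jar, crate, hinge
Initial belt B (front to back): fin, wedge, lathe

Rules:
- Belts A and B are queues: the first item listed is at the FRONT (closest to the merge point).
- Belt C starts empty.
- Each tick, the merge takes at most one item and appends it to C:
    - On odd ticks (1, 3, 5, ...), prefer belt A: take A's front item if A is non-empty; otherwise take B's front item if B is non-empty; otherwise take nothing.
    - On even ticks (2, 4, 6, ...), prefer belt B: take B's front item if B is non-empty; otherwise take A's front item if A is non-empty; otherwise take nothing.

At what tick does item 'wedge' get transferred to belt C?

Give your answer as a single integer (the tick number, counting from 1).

Tick 1: prefer A, take jar from A; A=[crate,hinge] B=[fin,wedge,lathe] C=[jar]
Tick 2: prefer B, take fin from B; A=[crate,hinge] B=[wedge,lathe] C=[jar,fin]
Tick 3: prefer A, take crate from A; A=[hinge] B=[wedge,lathe] C=[jar,fin,crate]
Tick 4: prefer B, take wedge from B; A=[hinge] B=[lathe] C=[jar,fin,crate,wedge]

Answer: 4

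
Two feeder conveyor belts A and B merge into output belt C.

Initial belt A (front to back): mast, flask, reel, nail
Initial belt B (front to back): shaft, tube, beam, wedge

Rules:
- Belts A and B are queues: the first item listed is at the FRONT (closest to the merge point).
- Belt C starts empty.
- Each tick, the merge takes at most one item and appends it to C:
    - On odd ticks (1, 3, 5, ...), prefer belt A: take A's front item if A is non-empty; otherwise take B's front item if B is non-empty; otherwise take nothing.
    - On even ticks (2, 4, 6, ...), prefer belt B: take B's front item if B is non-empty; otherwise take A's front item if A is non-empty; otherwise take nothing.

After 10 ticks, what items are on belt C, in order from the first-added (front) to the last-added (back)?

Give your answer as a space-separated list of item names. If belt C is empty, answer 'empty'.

Tick 1: prefer A, take mast from A; A=[flask,reel,nail] B=[shaft,tube,beam,wedge] C=[mast]
Tick 2: prefer B, take shaft from B; A=[flask,reel,nail] B=[tube,beam,wedge] C=[mast,shaft]
Tick 3: prefer A, take flask from A; A=[reel,nail] B=[tube,beam,wedge] C=[mast,shaft,flask]
Tick 4: prefer B, take tube from B; A=[reel,nail] B=[beam,wedge] C=[mast,shaft,flask,tube]
Tick 5: prefer A, take reel from A; A=[nail] B=[beam,wedge] C=[mast,shaft,flask,tube,reel]
Tick 6: prefer B, take beam from B; A=[nail] B=[wedge] C=[mast,shaft,flask,tube,reel,beam]
Tick 7: prefer A, take nail from A; A=[-] B=[wedge] C=[mast,shaft,flask,tube,reel,beam,nail]
Tick 8: prefer B, take wedge from B; A=[-] B=[-] C=[mast,shaft,flask,tube,reel,beam,nail,wedge]
Tick 9: prefer A, both empty, nothing taken; A=[-] B=[-] C=[mast,shaft,flask,tube,reel,beam,nail,wedge]
Tick 10: prefer B, both empty, nothing taken; A=[-] B=[-] C=[mast,shaft,flask,tube,reel,beam,nail,wedge]

Answer: mast shaft flask tube reel beam nail wedge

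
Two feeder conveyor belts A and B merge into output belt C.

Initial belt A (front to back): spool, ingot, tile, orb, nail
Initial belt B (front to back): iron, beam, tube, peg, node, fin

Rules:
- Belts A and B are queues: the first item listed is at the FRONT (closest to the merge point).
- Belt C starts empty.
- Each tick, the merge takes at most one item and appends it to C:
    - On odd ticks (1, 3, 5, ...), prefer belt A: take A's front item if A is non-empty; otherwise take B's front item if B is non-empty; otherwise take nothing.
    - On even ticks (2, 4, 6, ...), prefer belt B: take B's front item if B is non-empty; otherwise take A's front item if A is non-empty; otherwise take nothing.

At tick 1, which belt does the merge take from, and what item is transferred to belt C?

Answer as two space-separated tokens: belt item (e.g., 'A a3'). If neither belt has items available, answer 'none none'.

Tick 1: prefer A, take spool from A; A=[ingot,tile,orb,nail] B=[iron,beam,tube,peg,node,fin] C=[spool]

Answer: A spool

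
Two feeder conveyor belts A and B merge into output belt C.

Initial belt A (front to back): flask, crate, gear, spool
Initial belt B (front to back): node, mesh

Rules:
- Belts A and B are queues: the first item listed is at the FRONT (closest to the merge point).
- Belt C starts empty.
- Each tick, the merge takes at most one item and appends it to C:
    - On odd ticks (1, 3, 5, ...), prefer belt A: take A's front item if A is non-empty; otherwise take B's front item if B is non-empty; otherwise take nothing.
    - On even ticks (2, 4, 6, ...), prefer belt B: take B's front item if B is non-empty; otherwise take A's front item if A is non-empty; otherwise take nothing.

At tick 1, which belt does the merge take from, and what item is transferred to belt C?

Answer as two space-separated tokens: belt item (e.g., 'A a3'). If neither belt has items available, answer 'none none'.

Tick 1: prefer A, take flask from A; A=[crate,gear,spool] B=[node,mesh] C=[flask]

Answer: A flask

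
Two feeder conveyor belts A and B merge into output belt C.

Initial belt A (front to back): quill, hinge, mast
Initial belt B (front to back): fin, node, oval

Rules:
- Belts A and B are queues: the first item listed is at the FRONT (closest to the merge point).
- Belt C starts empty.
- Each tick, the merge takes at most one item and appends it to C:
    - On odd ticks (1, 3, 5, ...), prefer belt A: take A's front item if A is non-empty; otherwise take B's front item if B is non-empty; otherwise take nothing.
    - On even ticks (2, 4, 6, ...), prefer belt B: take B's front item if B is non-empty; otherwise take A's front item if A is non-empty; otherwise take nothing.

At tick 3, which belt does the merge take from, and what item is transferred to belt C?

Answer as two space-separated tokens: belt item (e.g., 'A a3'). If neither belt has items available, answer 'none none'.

Tick 1: prefer A, take quill from A; A=[hinge,mast] B=[fin,node,oval] C=[quill]
Tick 2: prefer B, take fin from B; A=[hinge,mast] B=[node,oval] C=[quill,fin]
Tick 3: prefer A, take hinge from A; A=[mast] B=[node,oval] C=[quill,fin,hinge]

Answer: A hinge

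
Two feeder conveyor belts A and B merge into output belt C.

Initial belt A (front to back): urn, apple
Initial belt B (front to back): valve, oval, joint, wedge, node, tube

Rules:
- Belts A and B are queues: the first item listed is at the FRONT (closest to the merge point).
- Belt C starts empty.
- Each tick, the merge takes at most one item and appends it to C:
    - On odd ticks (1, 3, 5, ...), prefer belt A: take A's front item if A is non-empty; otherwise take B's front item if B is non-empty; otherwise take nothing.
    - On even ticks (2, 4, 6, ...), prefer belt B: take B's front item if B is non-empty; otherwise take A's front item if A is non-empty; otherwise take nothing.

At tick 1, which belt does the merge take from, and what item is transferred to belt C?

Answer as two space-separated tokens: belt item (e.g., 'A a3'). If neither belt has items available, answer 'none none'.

Tick 1: prefer A, take urn from A; A=[apple] B=[valve,oval,joint,wedge,node,tube] C=[urn]

Answer: A urn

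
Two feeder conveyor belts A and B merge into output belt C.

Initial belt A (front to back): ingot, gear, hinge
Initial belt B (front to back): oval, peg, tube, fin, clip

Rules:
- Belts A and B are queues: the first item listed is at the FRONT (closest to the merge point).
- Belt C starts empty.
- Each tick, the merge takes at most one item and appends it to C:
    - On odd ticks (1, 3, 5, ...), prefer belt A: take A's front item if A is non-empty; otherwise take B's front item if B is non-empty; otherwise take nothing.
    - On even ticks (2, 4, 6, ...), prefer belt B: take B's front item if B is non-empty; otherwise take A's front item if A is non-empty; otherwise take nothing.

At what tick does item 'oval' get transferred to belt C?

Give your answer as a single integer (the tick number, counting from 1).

Tick 1: prefer A, take ingot from A; A=[gear,hinge] B=[oval,peg,tube,fin,clip] C=[ingot]
Tick 2: prefer B, take oval from B; A=[gear,hinge] B=[peg,tube,fin,clip] C=[ingot,oval]

Answer: 2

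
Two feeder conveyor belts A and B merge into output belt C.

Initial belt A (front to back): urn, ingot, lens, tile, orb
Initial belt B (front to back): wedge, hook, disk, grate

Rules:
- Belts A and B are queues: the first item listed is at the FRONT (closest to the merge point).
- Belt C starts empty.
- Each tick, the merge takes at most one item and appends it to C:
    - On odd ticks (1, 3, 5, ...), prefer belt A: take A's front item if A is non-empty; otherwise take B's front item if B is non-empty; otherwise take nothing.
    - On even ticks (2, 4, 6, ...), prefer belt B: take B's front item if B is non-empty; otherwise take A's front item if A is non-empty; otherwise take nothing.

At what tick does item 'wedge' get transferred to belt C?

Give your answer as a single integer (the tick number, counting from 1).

Tick 1: prefer A, take urn from A; A=[ingot,lens,tile,orb] B=[wedge,hook,disk,grate] C=[urn]
Tick 2: prefer B, take wedge from B; A=[ingot,lens,tile,orb] B=[hook,disk,grate] C=[urn,wedge]

Answer: 2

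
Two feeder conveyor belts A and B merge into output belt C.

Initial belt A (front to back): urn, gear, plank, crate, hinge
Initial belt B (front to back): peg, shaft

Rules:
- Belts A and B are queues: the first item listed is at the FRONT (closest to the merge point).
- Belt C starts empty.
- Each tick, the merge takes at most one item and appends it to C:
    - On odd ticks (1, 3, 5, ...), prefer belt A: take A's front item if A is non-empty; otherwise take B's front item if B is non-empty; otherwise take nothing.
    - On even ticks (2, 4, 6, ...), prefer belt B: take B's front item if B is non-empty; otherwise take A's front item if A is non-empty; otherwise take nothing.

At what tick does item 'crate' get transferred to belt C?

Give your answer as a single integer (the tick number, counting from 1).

Answer: 6

Derivation:
Tick 1: prefer A, take urn from A; A=[gear,plank,crate,hinge] B=[peg,shaft] C=[urn]
Tick 2: prefer B, take peg from B; A=[gear,plank,crate,hinge] B=[shaft] C=[urn,peg]
Tick 3: prefer A, take gear from A; A=[plank,crate,hinge] B=[shaft] C=[urn,peg,gear]
Tick 4: prefer B, take shaft from B; A=[plank,crate,hinge] B=[-] C=[urn,peg,gear,shaft]
Tick 5: prefer A, take plank from A; A=[crate,hinge] B=[-] C=[urn,peg,gear,shaft,plank]
Tick 6: prefer B, take crate from A; A=[hinge] B=[-] C=[urn,peg,gear,shaft,plank,crate]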